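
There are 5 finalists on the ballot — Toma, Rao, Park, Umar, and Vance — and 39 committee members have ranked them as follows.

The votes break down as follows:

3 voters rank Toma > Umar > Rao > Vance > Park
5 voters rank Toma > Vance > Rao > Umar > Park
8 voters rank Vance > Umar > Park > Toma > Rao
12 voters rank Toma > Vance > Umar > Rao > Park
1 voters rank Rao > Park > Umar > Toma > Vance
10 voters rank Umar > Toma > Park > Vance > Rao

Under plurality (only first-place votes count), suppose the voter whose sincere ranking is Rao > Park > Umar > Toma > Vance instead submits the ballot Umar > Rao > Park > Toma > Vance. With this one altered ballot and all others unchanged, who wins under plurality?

Toma

First-place totals with the altered ballot: Toma 20, Rao 0, Park 0, Umar 11, Vance 8.
The winner is unchanged: still Toma.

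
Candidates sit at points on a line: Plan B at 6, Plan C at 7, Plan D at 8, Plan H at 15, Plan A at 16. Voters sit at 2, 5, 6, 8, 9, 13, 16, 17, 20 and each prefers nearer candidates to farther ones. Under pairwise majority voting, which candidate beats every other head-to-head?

With single-peaked preferences on a line, the Condorcet winner is the candidate closest to the median voter.
The median voter (position 9) is closest to Plan D at 8.
Check: Plan D vs Plan B — voters closer to Plan D: 6 of 9.

Plan D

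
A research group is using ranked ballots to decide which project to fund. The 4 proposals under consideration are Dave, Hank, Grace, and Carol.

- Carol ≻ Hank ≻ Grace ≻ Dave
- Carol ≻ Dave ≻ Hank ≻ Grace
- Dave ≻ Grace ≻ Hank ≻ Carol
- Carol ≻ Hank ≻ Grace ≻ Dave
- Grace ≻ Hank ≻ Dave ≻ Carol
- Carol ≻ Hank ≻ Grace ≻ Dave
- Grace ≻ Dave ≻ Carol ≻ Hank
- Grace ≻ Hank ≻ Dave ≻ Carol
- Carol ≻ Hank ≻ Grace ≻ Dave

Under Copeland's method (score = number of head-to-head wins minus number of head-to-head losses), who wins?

Pairwise results:
  Dave vs Hank: Hank wins 6–3.
  Dave vs Grace: Grace wins 7–2.
  Dave vs Carol: Carol wins 5–4.
  Hank vs Grace: Hank wins 5–4.
  Hank vs Carol: Carol wins 6–3.
  Grace vs Carol: Carol wins 5–4.
Copeland scores (wins − losses):
  Dave: 0 − 3 = -3
  Hank: 2 − 1 = 1
  Grace: 1 − 2 = -1
  Carol: 3 − 0 = 3
Carol has the best Copeland score.

Carol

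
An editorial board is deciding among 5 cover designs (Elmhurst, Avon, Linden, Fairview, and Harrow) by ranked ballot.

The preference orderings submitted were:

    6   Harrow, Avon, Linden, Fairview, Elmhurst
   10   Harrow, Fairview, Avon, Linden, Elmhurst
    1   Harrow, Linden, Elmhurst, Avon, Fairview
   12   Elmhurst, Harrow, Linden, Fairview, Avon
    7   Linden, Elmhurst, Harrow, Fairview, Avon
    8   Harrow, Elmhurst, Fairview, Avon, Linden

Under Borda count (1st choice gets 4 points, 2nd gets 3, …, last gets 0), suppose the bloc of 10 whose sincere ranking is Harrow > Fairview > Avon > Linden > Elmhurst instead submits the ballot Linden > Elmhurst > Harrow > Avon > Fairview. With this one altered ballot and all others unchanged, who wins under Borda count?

Borda totals with the altered ballot: Elmhurst 125, Avon 37, Linden 107, Fairview 41, Harrow 130.
The winner is unchanged: still Harrow.

Harrow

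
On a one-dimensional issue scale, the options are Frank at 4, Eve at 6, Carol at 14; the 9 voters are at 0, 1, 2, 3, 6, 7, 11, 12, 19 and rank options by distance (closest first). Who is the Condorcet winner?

With single-peaked preferences on a line, the Condorcet winner is the candidate closest to the median voter.
The median voter (position 6) is closest to Eve at 6.
Check: Eve vs Carol — voters closer to Eve: 6 of 9.

Eve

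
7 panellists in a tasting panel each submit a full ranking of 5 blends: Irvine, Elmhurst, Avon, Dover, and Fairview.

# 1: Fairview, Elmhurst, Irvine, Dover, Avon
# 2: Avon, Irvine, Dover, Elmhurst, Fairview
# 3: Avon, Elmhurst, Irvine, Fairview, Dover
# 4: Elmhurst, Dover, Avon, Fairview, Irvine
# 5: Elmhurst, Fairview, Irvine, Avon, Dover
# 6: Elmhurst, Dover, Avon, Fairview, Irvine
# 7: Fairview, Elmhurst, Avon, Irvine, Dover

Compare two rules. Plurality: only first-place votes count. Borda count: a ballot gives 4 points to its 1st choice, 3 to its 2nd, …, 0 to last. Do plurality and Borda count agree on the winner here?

Plurality first-place counts: Irvine 0, Elmhurst 3, Avon 2, Dover 0, Fairview 2 → Elmhurst.
Borda totals: Irvine 10, Elmhurst 22, Avon 15, Dover 9, Fairview 14 → Elmhurst.
The two rules agree on Elmhurst.

Yes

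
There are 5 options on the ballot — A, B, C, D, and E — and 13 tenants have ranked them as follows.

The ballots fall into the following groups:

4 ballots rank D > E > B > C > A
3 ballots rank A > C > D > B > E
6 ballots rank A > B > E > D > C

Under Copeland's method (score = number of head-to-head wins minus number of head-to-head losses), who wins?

A

Pairwise results:
  A vs B: A wins 9–4.
  A vs C: A wins 9–4.
  A vs D: A wins 9–4.
  A vs E: A wins 9–4.
  B vs C: B wins 10–3.
  B vs D: D wins 7–6.
  B vs E: B wins 9–4.
  C vs D: D wins 10–3.
  C vs E: E wins 10–3.
  D vs E: D wins 7–6.
Copeland scores (wins − losses):
  A: 4 − 0 = 4
  B: 2 − 2 = 0
  C: 0 − 4 = -4
  D: 3 − 1 = 2
  E: 1 − 3 = -2
A has the best Copeland score.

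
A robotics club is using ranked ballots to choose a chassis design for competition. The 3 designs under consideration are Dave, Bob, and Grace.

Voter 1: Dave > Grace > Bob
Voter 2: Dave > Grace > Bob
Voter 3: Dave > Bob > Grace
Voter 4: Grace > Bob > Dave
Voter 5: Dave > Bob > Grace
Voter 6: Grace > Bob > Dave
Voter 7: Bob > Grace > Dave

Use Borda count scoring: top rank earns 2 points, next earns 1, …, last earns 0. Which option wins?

Borda scores:
  Dave: 2 + 2 + 2 + 0 + 2 + 0 + 0 = 8
  Bob: 0 + 0 + 1 + 1 + 1 + 1 + 2 = 6
  Grace: 1 + 1 + 0 + 2 + 0 + 2 + 1 = 7
Dave has the highest total.

Dave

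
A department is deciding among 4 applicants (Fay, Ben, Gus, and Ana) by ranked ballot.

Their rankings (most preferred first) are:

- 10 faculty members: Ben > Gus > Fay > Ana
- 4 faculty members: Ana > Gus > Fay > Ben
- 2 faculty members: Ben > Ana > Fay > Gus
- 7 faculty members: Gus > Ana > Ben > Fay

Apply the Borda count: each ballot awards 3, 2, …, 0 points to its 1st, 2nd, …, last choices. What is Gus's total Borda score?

49

Borda scores:
  Fay: 10·1 + 4·1 + 2·1 + 7·0 = 16
  Ben: 10·3 + 4·0 + 2·3 + 7·1 = 43
  Gus: 10·2 + 4·2 + 2·0 + 7·3 = 49
  Ana: 10·0 + 4·3 + 2·2 + 7·2 = 30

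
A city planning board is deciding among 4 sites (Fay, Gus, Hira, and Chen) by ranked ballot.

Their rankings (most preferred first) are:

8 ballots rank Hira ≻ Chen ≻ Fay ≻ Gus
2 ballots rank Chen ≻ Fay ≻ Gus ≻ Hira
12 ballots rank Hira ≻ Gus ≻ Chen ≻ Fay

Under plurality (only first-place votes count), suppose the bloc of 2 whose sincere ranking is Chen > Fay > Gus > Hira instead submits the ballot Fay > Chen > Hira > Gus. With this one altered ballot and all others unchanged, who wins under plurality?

First-place totals with the altered ballot: Fay 2, Gus 0, Hira 20, Chen 0.
The winner is unchanged: still Hira.

Hira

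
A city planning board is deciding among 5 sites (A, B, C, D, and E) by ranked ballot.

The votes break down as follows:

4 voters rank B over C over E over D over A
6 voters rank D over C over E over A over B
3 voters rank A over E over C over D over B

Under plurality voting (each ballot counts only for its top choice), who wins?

D

First-place vote totals:
  A: 3
  B: 4
  C: 0
  D: 6
  E: 0
D has the most first-place votes.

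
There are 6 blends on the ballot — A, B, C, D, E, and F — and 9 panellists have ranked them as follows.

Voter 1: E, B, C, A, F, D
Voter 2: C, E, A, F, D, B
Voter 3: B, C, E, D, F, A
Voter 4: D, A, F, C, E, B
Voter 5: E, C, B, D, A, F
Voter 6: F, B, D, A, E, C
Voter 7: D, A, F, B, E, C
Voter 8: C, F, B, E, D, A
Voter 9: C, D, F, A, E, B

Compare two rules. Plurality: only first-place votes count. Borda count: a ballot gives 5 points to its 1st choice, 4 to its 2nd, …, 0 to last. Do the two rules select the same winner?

Yes

Plurality first-place counts: A 0, B 1, C 3, D 2, E 2, F 1 → C.
Borda totals: A 18, B 21, C 28, D 23, E 23, F 22 → C.
The two rules agree on C.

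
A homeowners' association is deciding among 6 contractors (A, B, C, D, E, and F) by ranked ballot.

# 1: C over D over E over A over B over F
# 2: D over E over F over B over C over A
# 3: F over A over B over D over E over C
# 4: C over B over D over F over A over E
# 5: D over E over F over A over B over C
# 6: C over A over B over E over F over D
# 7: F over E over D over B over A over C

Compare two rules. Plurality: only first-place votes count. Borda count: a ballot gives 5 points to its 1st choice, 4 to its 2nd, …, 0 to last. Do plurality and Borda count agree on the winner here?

Plurality first-place counts: A 0, B 0, C 3, D 2, E 0, F 2 → C.
Borda totals: A 14, B 16, C 16, D 22, E 18, F 19 → D.
The two rules disagree: plurality picks C, Borda picks D.

No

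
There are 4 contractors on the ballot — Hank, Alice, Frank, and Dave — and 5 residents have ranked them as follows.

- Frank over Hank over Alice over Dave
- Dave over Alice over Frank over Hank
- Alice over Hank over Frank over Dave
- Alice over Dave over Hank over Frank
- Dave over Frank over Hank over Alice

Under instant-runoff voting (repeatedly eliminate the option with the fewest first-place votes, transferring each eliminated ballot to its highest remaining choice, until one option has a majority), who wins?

Alice

Round 1: Alice 2, Dave 2, Frank 1, Hank 0. Hank has the fewest and is eliminated.
Round 2: Alice 2, Dave 2, Frank 1. Frank has the fewest and is eliminated.
Round 3: Alice 3, Dave 2. Alice has a majority.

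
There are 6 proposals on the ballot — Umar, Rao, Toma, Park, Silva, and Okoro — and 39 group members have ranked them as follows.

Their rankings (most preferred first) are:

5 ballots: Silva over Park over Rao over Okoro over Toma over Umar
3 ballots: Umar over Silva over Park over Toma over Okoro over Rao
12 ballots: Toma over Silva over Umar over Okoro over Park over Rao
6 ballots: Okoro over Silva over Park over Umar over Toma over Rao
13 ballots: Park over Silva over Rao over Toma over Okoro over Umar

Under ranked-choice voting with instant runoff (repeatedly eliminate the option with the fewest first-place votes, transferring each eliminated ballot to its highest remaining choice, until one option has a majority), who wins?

Silva

Round 1: Park 13, Toma 12, Okoro 6, Silva 5, Umar 3, Rao 0. Rao has the fewest and is eliminated.
Round 2: Park 13, Toma 12, Okoro 6, Silva 5, Umar 3. Umar has the fewest and is eliminated.
Round 3: Park 13, Toma 12, Silva 8, Okoro 6. Okoro has the fewest and is eliminated.
Round 4: Silva 14, Park 13, Toma 12. Toma has the fewest and is eliminated.
Round 5: Silva 26, Park 13. Silva has a majority.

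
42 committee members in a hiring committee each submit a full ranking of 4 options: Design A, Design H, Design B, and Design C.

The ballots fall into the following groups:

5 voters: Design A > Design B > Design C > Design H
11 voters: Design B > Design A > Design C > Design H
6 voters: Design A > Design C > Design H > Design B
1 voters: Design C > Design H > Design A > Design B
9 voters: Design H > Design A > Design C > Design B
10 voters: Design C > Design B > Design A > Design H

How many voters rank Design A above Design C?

Ballots ranking Design A above Design C: 5+11+6+9 = 31.
Ballots ranking Design C above Design A: 1+10 = 11.
So 31 of 42 voters prefer Design A to Design C.

31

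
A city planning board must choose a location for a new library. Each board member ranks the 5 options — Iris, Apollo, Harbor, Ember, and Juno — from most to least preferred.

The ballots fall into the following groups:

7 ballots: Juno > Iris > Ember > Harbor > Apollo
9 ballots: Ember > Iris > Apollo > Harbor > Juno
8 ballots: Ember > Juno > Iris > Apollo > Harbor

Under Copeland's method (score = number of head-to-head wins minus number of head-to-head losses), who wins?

Ember

Pairwise results:
  Iris vs Apollo: Iris wins 24–0.
  Iris vs Harbor: Iris wins 24–0.
  Iris vs Ember: Ember wins 17–7.
  Iris vs Juno: Juno wins 15–9.
  Apollo vs Harbor: Apollo wins 17–7.
  Apollo vs Ember: Ember wins 24–0.
  Apollo vs Juno: Juno wins 15–9.
  Harbor vs Ember: Ember wins 24–0.
  Harbor vs Juno: Juno wins 15–9.
  Ember vs Juno: Ember wins 17–7.
Copeland scores (wins − losses):
  Iris: 2 − 2 = 0
  Apollo: 1 − 3 = -2
  Harbor: 0 − 4 = -4
  Ember: 4 − 0 = 4
  Juno: 3 − 1 = 2
Ember has the best Copeland score.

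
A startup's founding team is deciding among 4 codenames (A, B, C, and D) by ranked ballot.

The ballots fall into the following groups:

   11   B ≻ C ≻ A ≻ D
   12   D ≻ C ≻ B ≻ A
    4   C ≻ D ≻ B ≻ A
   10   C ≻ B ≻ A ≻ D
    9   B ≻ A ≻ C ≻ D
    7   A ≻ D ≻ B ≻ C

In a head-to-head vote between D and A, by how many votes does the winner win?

21

Ballots ranking D above A: 12+4 = 16.
Ballots ranking A above D: 11+10+9+7 = 37.
A wins 37–16, a margin of 21.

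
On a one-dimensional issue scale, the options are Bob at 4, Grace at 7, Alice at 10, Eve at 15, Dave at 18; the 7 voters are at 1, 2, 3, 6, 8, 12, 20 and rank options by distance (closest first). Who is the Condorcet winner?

With single-peaked preferences on a line, the Condorcet winner is the candidate closest to the median voter.
The median voter (position 6) is closest to Grace at 7.
Check: Grace vs Alice — voters closer to Grace: 5 of 7.

Grace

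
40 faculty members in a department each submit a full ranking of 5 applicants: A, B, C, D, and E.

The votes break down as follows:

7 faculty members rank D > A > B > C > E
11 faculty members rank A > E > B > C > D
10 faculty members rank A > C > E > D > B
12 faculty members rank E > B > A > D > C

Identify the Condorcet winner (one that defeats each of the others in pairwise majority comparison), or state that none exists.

Head-to-head results (40 voters total):
A vs B: A wins 28–12.
A vs C: A wins 40–0.
A vs D: A wins 33–7.
A vs E: A wins 28–12.
B vs C: B wins 30–10.
B vs D: B wins 23–17.
B vs E: E wins 33–7.
C vs D: C wins 21–19.
C vs E: E wins 23–17.
D vs E: E wins 33–7.
A beats each rival — B (28–12), C (40–0), D (33–7), E (28–12) — so A is the Condorcet winner.

A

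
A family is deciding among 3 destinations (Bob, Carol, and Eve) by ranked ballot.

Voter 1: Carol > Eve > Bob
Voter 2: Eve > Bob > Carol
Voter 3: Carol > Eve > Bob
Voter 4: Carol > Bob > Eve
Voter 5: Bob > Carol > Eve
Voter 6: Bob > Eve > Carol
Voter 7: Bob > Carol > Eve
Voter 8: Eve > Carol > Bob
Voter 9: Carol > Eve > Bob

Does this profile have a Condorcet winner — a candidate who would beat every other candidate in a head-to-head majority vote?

Yes

Head-to-head results (9 voters total):
Bob vs Carol: Carol wins 5–4.
Bob vs Eve: Eve wins 5–4.
Carol vs Eve: Carol wins 6–3.
Carol beats each rival — Bob (5–4), Eve (6–3) — so Carol is the Condorcet winner.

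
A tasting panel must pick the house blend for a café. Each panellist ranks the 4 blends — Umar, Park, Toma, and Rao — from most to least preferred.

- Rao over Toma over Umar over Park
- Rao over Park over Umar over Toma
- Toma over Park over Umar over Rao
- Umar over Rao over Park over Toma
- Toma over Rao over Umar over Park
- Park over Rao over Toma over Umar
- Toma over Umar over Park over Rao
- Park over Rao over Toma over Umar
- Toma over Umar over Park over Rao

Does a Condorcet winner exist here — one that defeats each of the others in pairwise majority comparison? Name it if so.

None — there is no Condorcet winner

Head-to-head results (9 voters total):
Umar vs Park: Umar wins 5–4.
Umar vs Toma: Toma wins 7–2.
Umar vs Rao: Rao wins 5–4.
Park vs Toma: Toma wins 5–4.
Park vs Rao: Park wins 5–4.
Toma vs Rao: Rao wins 5–4.
No candidate beats all others: Umar beats Park beats Rao beats Umar, a majority cycle.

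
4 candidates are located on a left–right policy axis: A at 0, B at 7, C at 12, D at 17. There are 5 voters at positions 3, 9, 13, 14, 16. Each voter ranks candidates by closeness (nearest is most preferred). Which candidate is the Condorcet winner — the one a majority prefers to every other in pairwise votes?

C

With single-peaked preferences on a line, the Condorcet winner is the candidate closest to the median voter.
The median voter (position 13) is closest to C at 12.
Check: C vs A — voters closer to C: 4 of 5.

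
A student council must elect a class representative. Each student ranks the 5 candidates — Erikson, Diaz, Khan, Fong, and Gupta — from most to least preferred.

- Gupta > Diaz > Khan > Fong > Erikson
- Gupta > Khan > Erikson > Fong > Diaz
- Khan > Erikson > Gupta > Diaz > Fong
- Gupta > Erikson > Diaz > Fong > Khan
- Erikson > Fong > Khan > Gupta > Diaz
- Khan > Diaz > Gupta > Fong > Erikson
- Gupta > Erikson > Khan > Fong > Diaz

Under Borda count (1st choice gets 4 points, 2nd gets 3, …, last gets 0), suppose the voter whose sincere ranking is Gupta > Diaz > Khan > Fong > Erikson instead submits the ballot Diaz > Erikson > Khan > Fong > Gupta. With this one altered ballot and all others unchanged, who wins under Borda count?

Borda totals with the altered ballot: Erikson 18, Diaz 10, Khan 17, Fong 8, Gupta 17.
The switch changes the winner from Gupta to Erikson.

Erikson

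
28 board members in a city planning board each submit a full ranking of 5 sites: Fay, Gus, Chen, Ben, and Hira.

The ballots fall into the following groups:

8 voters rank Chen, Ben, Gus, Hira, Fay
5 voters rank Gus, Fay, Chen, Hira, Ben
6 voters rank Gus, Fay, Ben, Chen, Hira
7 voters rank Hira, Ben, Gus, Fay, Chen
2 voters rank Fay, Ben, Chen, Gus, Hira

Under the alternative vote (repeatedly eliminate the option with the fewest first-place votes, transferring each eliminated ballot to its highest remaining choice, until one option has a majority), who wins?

Round 1: Gus 11, Chen 8, Hira 7, Fay 2, Ben 0. Ben has the fewest and is eliminated.
Round 2: Gus 11, Chen 8, Hira 7, Fay 2. Fay has the fewest and is eliminated.
Round 3: Gus 11, Chen 10, Hira 7. Hira has the fewest and is eliminated.
Round 4: Gus 18, Chen 10. Gus has a majority.

Gus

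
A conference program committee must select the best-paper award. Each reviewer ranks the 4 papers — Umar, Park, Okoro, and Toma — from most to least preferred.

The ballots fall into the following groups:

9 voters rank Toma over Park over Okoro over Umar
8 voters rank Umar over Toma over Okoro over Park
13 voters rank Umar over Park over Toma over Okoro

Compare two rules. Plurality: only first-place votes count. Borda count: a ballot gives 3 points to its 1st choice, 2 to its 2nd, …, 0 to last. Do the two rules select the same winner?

Plurality first-place counts: Umar 21, Park 0, Okoro 0, Toma 9 → Umar.
Borda totals: Umar 63, Park 44, Okoro 17, Toma 56 → Umar.
The two rules agree on Umar.

Yes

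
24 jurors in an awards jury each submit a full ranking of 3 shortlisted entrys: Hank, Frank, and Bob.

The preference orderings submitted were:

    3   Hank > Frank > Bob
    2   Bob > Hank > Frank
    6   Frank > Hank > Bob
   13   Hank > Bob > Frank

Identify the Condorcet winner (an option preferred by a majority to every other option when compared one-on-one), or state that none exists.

Head-to-head results (24 voters total):
Hank vs Frank: Hank wins 18–6.
Hank vs Bob: Hank wins 22–2.
Frank vs Bob: Bob wins 15–9.
Hank beats each rival — Frank (18–6), Bob (22–2) — so Hank is the Condorcet winner.

Hank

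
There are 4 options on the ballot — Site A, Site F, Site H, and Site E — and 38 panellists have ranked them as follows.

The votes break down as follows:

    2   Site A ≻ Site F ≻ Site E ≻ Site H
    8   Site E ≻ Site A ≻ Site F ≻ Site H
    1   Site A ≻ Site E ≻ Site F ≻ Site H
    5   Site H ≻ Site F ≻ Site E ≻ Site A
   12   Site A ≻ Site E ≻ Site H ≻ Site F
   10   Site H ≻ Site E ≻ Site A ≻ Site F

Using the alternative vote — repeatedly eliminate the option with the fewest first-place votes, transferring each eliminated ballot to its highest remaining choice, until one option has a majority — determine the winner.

Round 1: Site A 15, Site H 15, Site E 8, Site F 0. Site F has the fewest and is eliminated.
Round 2: Site A 15, Site H 15, Site E 8. Site E has the fewest and is eliminated.
Round 3: Site A 23, Site H 15. Site A has a majority.

Site A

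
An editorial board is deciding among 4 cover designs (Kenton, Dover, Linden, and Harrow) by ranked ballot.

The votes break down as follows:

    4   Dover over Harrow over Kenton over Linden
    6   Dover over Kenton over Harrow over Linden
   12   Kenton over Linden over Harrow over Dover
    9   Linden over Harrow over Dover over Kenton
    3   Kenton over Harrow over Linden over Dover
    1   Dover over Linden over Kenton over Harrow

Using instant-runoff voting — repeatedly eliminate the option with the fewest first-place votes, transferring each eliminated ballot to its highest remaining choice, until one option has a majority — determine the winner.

Dover

Round 1: Kenton 15, Dover 11, Linden 9, Harrow 0. Harrow has the fewest and is eliminated.
Round 2: Kenton 15, Dover 11, Linden 9. Linden has the fewest and is eliminated.
Round 3: Dover 20, Kenton 15. Dover has a majority.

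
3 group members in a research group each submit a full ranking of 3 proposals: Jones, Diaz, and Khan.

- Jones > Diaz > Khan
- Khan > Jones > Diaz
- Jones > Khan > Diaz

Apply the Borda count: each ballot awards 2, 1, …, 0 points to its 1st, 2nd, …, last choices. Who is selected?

Borda scores:
  Jones: 2 + 1 + 2 = 5
  Diaz: 1 + 0 + 0 = 1
  Khan: 0 + 2 + 1 = 3
Jones has the highest total.

Jones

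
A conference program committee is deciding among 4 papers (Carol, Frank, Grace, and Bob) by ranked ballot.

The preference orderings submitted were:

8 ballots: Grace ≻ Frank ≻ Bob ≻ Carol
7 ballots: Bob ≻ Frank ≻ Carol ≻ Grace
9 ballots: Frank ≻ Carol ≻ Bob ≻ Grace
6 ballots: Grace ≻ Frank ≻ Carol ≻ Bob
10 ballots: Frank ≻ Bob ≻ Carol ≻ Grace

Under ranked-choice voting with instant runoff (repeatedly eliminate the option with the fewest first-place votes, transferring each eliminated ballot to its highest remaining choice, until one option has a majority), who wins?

Round 1: Frank 19, Grace 14, Bob 7, Carol 0. Carol has the fewest and is eliminated.
Round 2: Frank 19, Grace 14, Bob 7. Bob has the fewest and is eliminated.
Round 3: Frank 26, Grace 14. Frank has a majority.

Frank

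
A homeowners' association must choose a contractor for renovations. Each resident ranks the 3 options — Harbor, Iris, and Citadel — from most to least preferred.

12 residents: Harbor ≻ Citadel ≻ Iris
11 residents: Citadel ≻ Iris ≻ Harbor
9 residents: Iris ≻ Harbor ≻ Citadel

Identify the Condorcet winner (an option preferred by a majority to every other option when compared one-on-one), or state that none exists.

None — there is no Condorcet winner

Head-to-head results (32 voters total):
Harbor vs Iris: Iris wins 20–12.
Harbor vs Citadel: Harbor wins 21–11.
Iris vs Citadel: Citadel wins 23–9.
No candidate beats all others: Harbor beats Citadel beats Iris beats Harbor, a majority cycle.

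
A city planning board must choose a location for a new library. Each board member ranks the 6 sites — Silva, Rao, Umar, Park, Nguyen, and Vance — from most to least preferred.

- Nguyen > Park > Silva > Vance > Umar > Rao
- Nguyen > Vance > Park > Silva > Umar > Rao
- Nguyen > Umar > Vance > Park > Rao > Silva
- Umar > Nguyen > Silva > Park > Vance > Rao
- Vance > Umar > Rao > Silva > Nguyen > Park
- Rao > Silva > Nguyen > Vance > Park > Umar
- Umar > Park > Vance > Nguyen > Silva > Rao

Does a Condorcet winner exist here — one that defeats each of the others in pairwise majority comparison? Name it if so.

Nguyen

Head-to-head results (7 voters total):
Silva vs Rao: Silva wins 4–3.
Silva vs Umar: Umar wins 4–3.
Silva vs Park: Park wins 4–3.
Silva vs Nguyen: Nguyen wins 5–2.
Silva vs Vance: Vance wins 4–3.
Rao vs Umar: Umar wins 6–1.
Rao vs Park: Park wins 5–2.
Rao vs Nguyen: Nguyen wins 5–2.
Rao vs Vance: Vance wins 6–1.
Umar vs Park: Umar wins 4–3.
Umar vs Nguyen: Nguyen wins 4–3.
Umar vs Vance: Vance wins 4–3.
Park vs Nguyen: Nguyen wins 6–1.
Park vs Vance: Vance wins 4–3.
Nguyen vs Vance: Nguyen wins 5–2.
Nguyen beats each rival — Silva (5–2), Rao (5–2), Umar (4–3), Park (6–1), Vance (5–2) — so Nguyen is the Condorcet winner.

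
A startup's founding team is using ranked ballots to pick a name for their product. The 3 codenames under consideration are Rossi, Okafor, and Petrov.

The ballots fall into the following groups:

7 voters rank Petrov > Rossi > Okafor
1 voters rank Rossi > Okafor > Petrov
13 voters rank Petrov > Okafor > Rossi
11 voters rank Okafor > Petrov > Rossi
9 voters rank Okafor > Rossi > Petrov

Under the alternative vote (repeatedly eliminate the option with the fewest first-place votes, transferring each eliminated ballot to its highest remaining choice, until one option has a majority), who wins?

Round 1: Okafor 20, Petrov 20, Rossi 1. Rossi has the fewest and is eliminated.
Round 2: Okafor 21, Petrov 20. Okafor has a majority.

Okafor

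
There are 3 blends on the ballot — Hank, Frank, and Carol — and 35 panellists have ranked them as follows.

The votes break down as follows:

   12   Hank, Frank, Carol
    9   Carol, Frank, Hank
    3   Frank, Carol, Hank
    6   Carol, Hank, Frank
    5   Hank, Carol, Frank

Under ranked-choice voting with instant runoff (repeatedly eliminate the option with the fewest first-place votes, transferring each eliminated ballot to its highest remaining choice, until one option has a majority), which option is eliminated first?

Frank

Round 1: Hank 17, Carol 15, Frank 3. Frank has the fewest and is eliminated.
Round 2: Carol 18, Hank 17. Carol has a majority.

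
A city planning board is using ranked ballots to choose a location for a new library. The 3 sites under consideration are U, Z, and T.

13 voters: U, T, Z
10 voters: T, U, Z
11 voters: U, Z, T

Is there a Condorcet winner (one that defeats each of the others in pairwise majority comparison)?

Yes

Head-to-head results (34 voters total):
U vs Z: U wins 34–0.
U vs T: U wins 24–10.
Z vs T: T wins 23–11.
U beats each rival — Z (34–0), T (24–10) — so U is the Condorcet winner.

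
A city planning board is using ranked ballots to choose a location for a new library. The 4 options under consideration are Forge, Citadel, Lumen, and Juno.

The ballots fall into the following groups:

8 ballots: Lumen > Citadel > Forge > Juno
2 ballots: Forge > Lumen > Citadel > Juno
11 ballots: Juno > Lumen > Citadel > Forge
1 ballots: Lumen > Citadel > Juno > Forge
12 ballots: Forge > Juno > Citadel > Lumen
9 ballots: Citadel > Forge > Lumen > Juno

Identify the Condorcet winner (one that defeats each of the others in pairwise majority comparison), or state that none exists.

No Condorcet winner

Head-to-head results (43 voters total):
Forge vs Citadel: Citadel wins 29–14.
Forge vs Lumen: Forge wins 23–20.
Forge vs Juno: Forge wins 31–12.
Citadel vs Lumen: Lumen wins 22–21.
Citadel vs Juno: Juno wins 23–20.
Lumen vs Juno: Juno wins 23–20.
No candidate beats all others: Forge beats Lumen beats Citadel beats Forge, a majority cycle.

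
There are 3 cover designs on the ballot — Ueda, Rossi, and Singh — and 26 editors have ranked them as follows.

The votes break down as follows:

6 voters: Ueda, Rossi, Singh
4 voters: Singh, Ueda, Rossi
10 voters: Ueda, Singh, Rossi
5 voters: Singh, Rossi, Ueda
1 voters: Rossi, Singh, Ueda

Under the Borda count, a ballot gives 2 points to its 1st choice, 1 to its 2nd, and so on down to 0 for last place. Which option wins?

Ueda

Borda scores:
  Ueda: 6·2 + 4·1 + 10·2 + 5·0 + 0 = 36
  Rossi: 6·1 + 4·0 + 10·0 + 5·1 + 2 = 13
  Singh: 6·0 + 4·2 + 10·1 + 5·2 + 1 = 29
Ueda has the highest total.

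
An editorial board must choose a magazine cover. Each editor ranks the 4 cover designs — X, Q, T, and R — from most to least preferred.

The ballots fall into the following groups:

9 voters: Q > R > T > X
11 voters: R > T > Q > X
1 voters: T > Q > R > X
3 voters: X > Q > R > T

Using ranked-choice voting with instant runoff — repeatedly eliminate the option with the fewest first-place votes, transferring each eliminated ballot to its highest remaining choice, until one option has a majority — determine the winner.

Q

Round 1: R 11, Q 9, X 3, T 1. T has the fewest and is eliminated.
Round 2: R 11, Q 10, X 3. X has the fewest and is eliminated.
Round 3: Q 13, R 11. Q has a majority.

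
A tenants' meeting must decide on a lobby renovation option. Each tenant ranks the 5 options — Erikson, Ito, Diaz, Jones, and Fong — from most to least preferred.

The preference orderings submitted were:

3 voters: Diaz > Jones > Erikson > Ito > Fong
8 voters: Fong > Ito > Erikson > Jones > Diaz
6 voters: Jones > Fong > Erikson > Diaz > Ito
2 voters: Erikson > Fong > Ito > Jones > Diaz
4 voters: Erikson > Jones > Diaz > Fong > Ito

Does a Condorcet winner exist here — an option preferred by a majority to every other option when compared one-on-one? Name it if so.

Head-to-head results (23 voters total):
Erikson vs Ito: Erikson wins 15–8.
Erikson vs Diaz: Erikson wins 20–3.
Erikson vs Jones: Erikson wins 14–9.
Erikson vs Fong: Fong wins 14–9.
Ito vs Diaz: Diaz wins 13–10.
Ito vs Jones: Jones wins 13–10.
Ito vs Fong: Fong wins 20–3.
Diaz vs Jones: Jones wins 20–3.
Diaz vs Fong: Fong wins 16–7.
Jones vs Fong: Jones wins 13–10.
No candidate beats all others: Erikson beats Jones beats Fong beats Erikson, a majority cycle.

None — there is no Condorcet winner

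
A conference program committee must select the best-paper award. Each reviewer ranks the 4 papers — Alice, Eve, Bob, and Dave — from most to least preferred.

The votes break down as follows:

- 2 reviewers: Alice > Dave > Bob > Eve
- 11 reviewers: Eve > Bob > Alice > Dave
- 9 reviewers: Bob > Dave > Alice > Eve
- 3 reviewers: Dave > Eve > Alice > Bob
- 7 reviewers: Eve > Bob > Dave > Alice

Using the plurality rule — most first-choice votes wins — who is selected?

First-place vote totals:
  Alice: 2
  Eve: 18
  Bob: 9
  Dave: 3
Eve has the most first-place votes.

Eve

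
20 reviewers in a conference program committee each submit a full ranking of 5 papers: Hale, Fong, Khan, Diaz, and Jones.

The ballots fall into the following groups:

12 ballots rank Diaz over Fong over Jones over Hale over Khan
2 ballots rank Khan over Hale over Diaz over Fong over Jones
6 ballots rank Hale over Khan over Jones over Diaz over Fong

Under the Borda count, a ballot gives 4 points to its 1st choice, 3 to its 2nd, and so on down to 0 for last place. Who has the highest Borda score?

Borda scores:
  Hale: 12·1 + 2·3 + 6·4 = 42
  Fong: 12·3 + 2·1 + 6·0 = 38
  Khan: 12·0 + 2·4 + 6·3 = 26
  Diaz: 12·4 + 2·2 + 6·1 = 58
  Jones: 12·2 + 2·0 + 6·2 = 36
Diaz has the highest total.

Diaz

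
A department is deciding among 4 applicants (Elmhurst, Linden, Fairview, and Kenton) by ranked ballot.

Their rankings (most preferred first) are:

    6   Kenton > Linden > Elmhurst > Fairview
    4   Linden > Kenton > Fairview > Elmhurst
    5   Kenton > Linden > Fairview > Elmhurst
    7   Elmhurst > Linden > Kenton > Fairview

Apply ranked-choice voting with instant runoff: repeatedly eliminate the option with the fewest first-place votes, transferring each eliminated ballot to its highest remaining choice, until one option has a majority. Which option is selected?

Kenton

Round 1: Kenton 11, Elmhurst 7, Linden 4, Fairview 0. Fairview has the fewest and is eliminated.
Round 2: Kenton 11, Elmhurst 7, Linden 4. Linden has the fewest and is eliminated.
Round 3: Kenton 15, Elmhurst 7. Kenton has a majority.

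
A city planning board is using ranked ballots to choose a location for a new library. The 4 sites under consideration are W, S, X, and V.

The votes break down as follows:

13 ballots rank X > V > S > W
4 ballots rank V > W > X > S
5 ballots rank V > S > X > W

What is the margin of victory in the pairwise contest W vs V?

Ballots ranking W above V: 0.
Ballots ranking V above W: 13+4+5 = 22.
V wins 22–0, a margin of 22.

22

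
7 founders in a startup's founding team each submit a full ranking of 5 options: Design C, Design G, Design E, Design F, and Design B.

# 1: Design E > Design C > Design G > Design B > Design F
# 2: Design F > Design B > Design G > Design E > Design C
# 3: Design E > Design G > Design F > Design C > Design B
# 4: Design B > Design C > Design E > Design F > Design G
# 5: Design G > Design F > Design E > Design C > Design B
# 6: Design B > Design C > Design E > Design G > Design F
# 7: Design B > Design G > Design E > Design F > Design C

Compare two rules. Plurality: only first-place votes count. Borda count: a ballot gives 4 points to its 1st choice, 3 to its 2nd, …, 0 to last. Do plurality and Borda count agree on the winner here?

No

Plurality first-place counts: Design C 0, Design G 1, Design E 2, Design F 1, Design B 3 → Design B.
Borda totals: Design C 11, Design G 15, Design E 17, Design F 11, Design B 16 → Design E.
The two rules disagree: plurality picks Design B, Borda picks Design E.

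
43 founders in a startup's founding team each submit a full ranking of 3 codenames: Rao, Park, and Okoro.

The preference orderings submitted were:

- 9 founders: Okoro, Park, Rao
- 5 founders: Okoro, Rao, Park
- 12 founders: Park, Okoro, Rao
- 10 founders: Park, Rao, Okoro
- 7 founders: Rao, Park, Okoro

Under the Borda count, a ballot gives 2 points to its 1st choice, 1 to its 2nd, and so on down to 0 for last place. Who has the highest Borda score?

Borda scores:
  Rao: 9·0 + 5·1 + 12·0 + 10·1 + 7·2 = 29
  Park: 9·1 + 5·0 + 12·2 + 10·2 + 7·1 = 60
  Okoro: 9·2 + 5·2 + 12·1 + 10·0 + 7·0 = 40
Park has the highest total.

Park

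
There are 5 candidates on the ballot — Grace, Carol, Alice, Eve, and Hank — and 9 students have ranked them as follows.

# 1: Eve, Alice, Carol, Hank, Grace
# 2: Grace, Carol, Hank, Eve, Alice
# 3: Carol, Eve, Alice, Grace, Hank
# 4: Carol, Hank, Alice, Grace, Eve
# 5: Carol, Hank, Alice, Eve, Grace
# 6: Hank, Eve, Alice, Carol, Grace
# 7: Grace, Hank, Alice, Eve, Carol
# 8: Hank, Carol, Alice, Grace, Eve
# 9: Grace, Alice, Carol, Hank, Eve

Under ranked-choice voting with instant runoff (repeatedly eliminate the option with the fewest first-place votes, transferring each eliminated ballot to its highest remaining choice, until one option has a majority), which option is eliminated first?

Alice

Round 1: Grace 3, Carol 3, Hank 2, Eve 1, Alice 0. Alice has the fewest and is eliminated.
Round 2: Grace 3, Carol 3, Hank 2, Eve 1. Eve has the fewest and is eliminated.
Round 3: Carol 4, Grace 3, Hank 2. Hank has the fewest and is eliminated.
Round 4: Carol 6, Grace 3. Carol has a majority.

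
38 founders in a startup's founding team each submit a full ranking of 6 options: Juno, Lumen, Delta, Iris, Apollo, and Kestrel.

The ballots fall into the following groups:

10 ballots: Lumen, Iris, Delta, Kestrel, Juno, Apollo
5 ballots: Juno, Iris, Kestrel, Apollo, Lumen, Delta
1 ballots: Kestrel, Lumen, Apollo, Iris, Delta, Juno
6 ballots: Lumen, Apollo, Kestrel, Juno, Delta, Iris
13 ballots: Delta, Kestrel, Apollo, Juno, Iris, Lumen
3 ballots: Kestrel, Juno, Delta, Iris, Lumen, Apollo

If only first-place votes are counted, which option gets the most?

First-place vote totals:
  Juno: 5
  Lumen: 16
  Delta: 13
  Iris: 0
  Apollo: 0
  Kestrel: 4
Lumen has the most first-place votes.

Lumen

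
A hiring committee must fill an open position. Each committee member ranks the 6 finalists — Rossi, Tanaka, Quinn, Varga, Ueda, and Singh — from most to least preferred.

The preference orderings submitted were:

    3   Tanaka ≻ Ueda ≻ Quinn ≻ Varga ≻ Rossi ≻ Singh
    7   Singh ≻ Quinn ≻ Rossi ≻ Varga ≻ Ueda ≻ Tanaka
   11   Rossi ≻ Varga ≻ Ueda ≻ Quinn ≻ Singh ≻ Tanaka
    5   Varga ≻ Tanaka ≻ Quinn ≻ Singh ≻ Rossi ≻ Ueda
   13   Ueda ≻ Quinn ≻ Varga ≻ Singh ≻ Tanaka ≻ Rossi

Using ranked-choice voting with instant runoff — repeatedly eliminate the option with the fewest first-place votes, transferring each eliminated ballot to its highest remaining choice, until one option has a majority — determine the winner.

Round 1: Ueda 13, Rossi 11, Singh 7, Varga 5, Tanaka 3, Quinn 0. Quinn has the fewest and is eliminated.
Round 2: Ueda 13, Rossi 11, Singh 7, Varga 5, Tanaka 3. Tanaka has the fewest and is eliminated.
Round 3: Ueda 16, Rossi 11, Singh 7, Varga 5. Varga has the fewest and is eliminated.
Round 4: Ueda 16, Singh 12, Rossi 11. Rossi has the fewest and is eliminated.
Round 5: Ueda 27, Singh 12. Ueda has a majority.

Ueda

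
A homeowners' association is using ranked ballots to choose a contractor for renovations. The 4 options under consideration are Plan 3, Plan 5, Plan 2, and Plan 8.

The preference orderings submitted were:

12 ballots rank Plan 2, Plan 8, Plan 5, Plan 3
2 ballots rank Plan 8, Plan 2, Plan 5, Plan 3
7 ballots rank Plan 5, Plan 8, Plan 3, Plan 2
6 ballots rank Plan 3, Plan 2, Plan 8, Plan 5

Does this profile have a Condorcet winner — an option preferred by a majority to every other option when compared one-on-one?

Head-to-head results (27 voters total):
Plan 3 vs Plan 5: Plan 5 wins 21–6.
Plan 3 vs Plan 2: Plan 2 wins 14–13.
Plan 3 vs Plan 8: Plan 8 wins 21–6.
Plan 5 vs Plan 2: Plan 2 wins 20–7.
Plan 5 vs Plan 8: Plan 8 wins 20–7.
Plan 2 vs Plan 8: Plan 2 wins 18–9.
Plan 2 beats each rival — Plan 3 (14–13), Plan 5 (20–7), Plan 8 (18–9) — so Plan 2 is the Condorcet winner.

Yes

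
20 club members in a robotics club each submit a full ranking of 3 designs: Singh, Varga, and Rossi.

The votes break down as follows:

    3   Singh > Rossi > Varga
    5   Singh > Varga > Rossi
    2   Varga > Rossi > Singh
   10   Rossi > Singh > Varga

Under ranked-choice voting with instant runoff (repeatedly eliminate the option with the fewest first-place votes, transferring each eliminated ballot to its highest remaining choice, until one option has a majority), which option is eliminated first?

Varga

Round 1: Rossi 10, Singh 8, Varga 2. Varga has the fewest and is eliminated.
Round 2: Rossi 12, Singh 8. Rossi has a majority.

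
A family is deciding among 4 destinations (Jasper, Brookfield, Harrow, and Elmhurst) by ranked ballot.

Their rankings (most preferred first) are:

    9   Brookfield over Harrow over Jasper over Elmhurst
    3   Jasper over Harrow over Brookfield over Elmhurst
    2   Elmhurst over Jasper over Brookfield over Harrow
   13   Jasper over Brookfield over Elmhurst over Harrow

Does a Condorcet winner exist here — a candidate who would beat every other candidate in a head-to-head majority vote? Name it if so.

Jasper

Head-to-head results (27 voters total):
Jasper vs Brookfield: Jasper wins 18–9.
Jasper vs Harrow: Jasper wins 18–9.
Jasper vs Elmhurst: Jasper wins 25–2.
Brookfield vs Harrow: Brookfield wins 24–3.
Brookfield vs Elmhurst: Brookfield wins 25–2.
Harrow vs Elmhurst: Elmhurst wins 15–12.
Jasper beats each rival — Brookfield (18–9), Harrow (18–9), Elmhurst (25–2) — so Jasper is the Condorcet winner.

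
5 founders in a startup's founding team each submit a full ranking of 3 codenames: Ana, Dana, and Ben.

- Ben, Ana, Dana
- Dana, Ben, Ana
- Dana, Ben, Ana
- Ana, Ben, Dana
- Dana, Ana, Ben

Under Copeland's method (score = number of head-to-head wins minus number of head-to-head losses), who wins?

Dana

Pairwise results:
  Ana vs Dana: Dana wins 3–2.
  Ana vs Ben: Ben wins 3–2.
  Dana vs Ben: Dana wins 3–2.
Copeland scores (wins − losses):
  Ana: 0 − 2 = -2
  Dana: 2 − 0 = 2
  Ben: 1 − 1 = 0
Dana has the best Copeland score.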